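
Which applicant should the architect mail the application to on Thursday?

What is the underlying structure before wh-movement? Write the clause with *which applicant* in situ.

The architect should mail the application to which applicant on Thursday.

The filler 'which applicant' is interpreted as the object of the preposition 'to' (recipient of 'mail'). Wh-movement fronts it, leaving a gap right after 'to':
Which applicant should the architect mail the application to ___ on Thursday?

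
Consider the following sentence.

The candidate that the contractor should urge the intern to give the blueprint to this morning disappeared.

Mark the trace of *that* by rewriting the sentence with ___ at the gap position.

'that' is the object of the preposition 'to' (recipient of 'give'). The gap is right after 'to'.

The candidate that the contractor should urge the intern to give the blueprint to ___ this morning disappeared.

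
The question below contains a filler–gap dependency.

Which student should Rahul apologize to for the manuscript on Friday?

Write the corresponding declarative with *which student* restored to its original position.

Rahul should apologize to which student for the manuscript on Friday.

'which student' is the object of the preposition 'to'. Fronting leaves a gap immediately after 'to':
Which student should Rahul apologize to ___ for the manuscript on Friday?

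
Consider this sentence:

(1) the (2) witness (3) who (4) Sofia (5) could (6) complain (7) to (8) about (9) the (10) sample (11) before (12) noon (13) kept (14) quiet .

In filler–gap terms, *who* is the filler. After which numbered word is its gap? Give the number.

'who' is the object of the preposition 'to'. It moves to the left edge, and the trace sits right after 'to':
The witness who Sofia could complain to ___ about the sample before noon kept quiet.
'to' is word 7.

7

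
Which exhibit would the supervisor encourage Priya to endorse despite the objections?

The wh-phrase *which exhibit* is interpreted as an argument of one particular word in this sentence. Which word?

Underlying clause: The supervisor would encourage Priya to endorse which exhibit despite the objections.
'which exhibit' is the direct object of 'endorse'. It moves to the left edge, and the trace sits right after 'endorse':
Which exhibit would the supervisor encourage Priya to endorse ___ despite the objections?

endorse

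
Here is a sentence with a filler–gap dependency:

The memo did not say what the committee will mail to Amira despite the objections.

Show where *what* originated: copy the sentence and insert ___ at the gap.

The memo did not say what the committee will mail ___ to Amira despite the objections.

Pre-movement form: The committee will mail what to Amira despite the objections.
'what' is the direct object of 'mail'. The gap is right after 'mail'.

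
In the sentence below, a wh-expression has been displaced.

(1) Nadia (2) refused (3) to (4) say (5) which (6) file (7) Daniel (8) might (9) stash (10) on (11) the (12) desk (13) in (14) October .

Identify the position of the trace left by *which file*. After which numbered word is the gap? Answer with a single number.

In situ: Daniel might stash which file on the desk in October.
The filler 'which file' is interpreted as the direct object of 'stash'. It moves to the left edge, and the trace sits right after 'stash':
Nadia refused to say which file Daniel might stash ___ on the desk in October.
'stash' is word 9.

9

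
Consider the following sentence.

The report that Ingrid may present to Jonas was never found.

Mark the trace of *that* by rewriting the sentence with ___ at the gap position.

The report that Ingrid may present ___ to Jonas was never found.

'that' is the direct object of 'present'. The gap is right after 'present'.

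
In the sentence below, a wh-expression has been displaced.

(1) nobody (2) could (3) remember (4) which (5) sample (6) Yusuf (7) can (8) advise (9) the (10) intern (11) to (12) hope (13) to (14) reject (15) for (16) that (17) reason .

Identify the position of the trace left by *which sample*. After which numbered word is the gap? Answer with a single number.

14

Underlying clause: Yusuf can advise the intern to hope to reject which sample for that reason.
'which sample' is the direct object of 'reject'. It moves to the left edge, and the trace sits right after 'reject':
Nobody could remember which sample Yusuf can advise the intern to hope to reject ___ for that reason.
'reject' is word 14.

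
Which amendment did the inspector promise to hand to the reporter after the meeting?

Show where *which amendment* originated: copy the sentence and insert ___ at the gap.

Which amendment did the inspector promise to hand ___ to the reporter after the meeting?

Underlying clause: The inspector did promise to hand which amendment to the reporter after the meeting.
'which amendment' is the direct object of 'hand'. The gap is right after 'hand'.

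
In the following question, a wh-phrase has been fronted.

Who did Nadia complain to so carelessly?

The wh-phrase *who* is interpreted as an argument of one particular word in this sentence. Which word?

Before movement: Nadia did complain to who so carelessly.
'who' functions as the object of the preposition 'to'. Fronting leaves a gap immediately after 'to':
Who did Nadia complain to ___ so carelessly?

to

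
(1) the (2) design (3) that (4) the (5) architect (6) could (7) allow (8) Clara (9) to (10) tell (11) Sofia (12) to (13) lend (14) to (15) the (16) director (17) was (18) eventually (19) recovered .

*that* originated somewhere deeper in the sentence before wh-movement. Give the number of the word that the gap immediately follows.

13

The filler 'that' is interpreted as the direct object of 'lend'. It moves to the left edge, and the trace sits right after 'lend':
The design that the architect could allow Clara to tell Sofia to lend ___ to the director was eventually recovered.
'lend' is word 13.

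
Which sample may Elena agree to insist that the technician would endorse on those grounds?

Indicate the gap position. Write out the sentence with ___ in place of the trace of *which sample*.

Which sample may Elena agree to insist that the technician would endorse ___ on those grounds?

Before movement: Elena may agree to insist that the technician would endorse which sample on those grounds.
'which sample' functions as the direct object of 'endorse'. The gap is right after 'endorse'.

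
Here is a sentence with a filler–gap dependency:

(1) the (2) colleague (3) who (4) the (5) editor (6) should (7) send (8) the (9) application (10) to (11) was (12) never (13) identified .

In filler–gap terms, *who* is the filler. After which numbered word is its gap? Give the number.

10

'who' functions as the object of the preposition 'to' (recipient of 'send'). Fronting leaves a gap immediately after 'to':
The colleague who the editor should send the application to ___ was never identified.
'to' is word 10.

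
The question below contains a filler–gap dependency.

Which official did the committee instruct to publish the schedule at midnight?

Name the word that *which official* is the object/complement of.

In situ: The committee did instruct which official to publish the schedule at midnight.
'which official' functions as the direct object of 'instruct'. It moves to the left edge, and the trace sits right after 'instruct':
Which official did the committee instruct ___ to publish the schedule at midnight?

instruct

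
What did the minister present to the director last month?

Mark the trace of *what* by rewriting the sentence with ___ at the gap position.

What did the minister present ___ to the director last month?

In situ: The minister did present what to the director last month.
'what' is the direct object of 'present'. The gap is right after 'present'.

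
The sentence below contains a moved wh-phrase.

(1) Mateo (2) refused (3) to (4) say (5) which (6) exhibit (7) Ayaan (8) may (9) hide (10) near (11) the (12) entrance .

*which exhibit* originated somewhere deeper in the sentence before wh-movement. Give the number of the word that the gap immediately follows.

In situ: Ayaan may hide which exhibit near the entrance.
'which exhibit' functions as the direct object of 'hide'. Wh-movement fronts it, leaving a gap right after 'hide':
Mateo refused to say which exhibit Ayaan may hide ___ near the entrance.
'hide' is word 9.

9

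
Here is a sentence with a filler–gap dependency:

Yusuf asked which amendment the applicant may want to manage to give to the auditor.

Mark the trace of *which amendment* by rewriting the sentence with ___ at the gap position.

Yusuf asked which amendment the applicant may want to manage to give ___ to the auditor.

Pre-movement form: The applicant may want to manage to give which amendment to the auditor.
'which amendment' functions as the direct object of 'give'. The gap is right after 'give'.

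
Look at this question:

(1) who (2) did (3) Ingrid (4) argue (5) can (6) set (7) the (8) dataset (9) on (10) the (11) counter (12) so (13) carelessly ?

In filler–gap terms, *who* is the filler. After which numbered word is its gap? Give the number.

4

Underlying clause: Ingrid did argue who can set the dataset on the counter so carelessly.
'who' is the subject of the clause embedded under 'argue'. It moves to the left edge, and the trace sits right after 'argue':
Who did Ingrid argue ___ can set the dataset on the counter so carelessly?
'argue' is word 4.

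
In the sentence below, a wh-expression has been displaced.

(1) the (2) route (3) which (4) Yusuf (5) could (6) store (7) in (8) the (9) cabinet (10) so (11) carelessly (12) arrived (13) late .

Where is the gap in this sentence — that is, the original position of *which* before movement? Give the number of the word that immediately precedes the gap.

6

The filler 'which' is interpreted as the direct object of 'store'. Wh-movement fronts it, leaving a gap right after 'store':
The route which Yusuf could store ___ in the cabinet so carelessly arrived late.
'store' is word 6.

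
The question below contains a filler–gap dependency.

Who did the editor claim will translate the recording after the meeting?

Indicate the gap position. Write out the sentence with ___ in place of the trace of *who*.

Before movement: The editor did claim who will translate the recording after the meeting.
The filler 'who' is interpreted as the subject of the clause embedded under 'claim'. The gap is right after 'claim'.

Who did the editor claim ___ will translate the recording after the meeting?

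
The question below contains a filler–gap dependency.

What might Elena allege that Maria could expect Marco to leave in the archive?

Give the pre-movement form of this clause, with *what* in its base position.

Elena might allege that Maria could expect Marco to leave what in the archive.

The filler 'what' is interpreted as the direct object of 'leave'. Fronting leaves a gap immediately after 'leave':
What might Elena allege that Maria could expect Marco to leave ___ in the archive?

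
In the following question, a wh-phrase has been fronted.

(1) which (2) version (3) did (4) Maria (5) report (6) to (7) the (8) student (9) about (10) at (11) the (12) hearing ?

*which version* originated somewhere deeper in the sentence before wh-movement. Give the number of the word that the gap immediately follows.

9

In situ: Maria did report to the student about which version at the hearing.
'which version' functions as the object of the preposition 'about'. It moves to the left edge, and the trace sits right after 'about':
Which version did Maria report to the student about ___ at the hearing?
'about' is word 9.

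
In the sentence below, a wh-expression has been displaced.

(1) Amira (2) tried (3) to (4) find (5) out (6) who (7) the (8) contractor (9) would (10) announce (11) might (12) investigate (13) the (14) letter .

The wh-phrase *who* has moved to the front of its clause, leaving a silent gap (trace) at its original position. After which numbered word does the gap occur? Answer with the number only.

Pre-movement form: The contractor would announce who might investigate the letter.
'who' functions as the subject of the clause embedded under 'announce'. It moves to the left edge, and the trace sits right after 'announce':
Amira tried to find out who the contractor would announce ___ might investigate the letter.
'announce' is word 10.

10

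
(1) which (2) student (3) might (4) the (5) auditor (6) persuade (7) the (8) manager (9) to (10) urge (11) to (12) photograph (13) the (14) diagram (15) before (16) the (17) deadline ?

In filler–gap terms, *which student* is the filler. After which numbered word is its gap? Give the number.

10

Pre-movement form: The auditor might persuade the manager to urge which student to photograph the diagram before the deadline.
The filler 'which student' is interpreted as the direct object of 'urge'. Wh-movement fronts it, leaving a gap right after 'urge':
Which student might the auditor persuade the manager to urge ___ to photograph the diagram before the deadline?
'urge' is word 10.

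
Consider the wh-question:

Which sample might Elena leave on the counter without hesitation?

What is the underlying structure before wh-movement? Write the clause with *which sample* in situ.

Elena might leave which sample on the counter without hesitation.

'which sample' is the direct object of 'leave'. It moves to the left edge, and the trace sits right after 'leave':
Which sample might Elena leave ___ on the counter without hesitation?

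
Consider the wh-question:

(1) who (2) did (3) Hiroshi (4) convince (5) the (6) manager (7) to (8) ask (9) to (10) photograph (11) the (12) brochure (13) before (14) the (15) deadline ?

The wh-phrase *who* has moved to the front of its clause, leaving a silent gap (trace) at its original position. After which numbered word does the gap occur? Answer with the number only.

In situ: Hiroshi did convince the manager to ask who to photograph the brochure before the deadline.
The filler 'who' is interpreted as the direct object of 'ask'. Fronting leaves a gap immediately after 'ask':
Who did Hiroshi convince the manager to ask ___ to photograph the brochure before the deadline?
'ask' is word 8.

8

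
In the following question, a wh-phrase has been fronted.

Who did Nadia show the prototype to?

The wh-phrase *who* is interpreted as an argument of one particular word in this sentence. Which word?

Pre-movement form: Nadia did show the prototype to who.
The filler 'who' is interpreted as the object of the preposition 'to' (recipient of 'show'). Wh-movement fronts it, leaving a gap right after 'to':
Who did Nadia show the prototype to ___?

to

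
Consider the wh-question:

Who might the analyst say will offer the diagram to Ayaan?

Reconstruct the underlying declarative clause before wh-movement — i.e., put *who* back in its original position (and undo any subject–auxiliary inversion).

The analyst might say who will offer the diagram to Ayaan.

The filler 'who' is interpreted as the subject of the clause embedded under 'say'. It moves to the left edge, and the trace sits right after 'say':
Who might the analyst say ___ will offer the diagram to Ayaan?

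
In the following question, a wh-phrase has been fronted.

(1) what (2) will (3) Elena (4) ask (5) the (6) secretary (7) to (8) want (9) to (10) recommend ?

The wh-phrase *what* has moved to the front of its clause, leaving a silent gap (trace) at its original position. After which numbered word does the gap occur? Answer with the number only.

In situ: Elena will ask the secretary to want to recommend what.
'what' is the direct object of 'recommend'. It moves to the left edge, and the trace sits right after 'recommend':
What will Elena ask the secretary to want to recommend ___?
'recommend' is word 10.

10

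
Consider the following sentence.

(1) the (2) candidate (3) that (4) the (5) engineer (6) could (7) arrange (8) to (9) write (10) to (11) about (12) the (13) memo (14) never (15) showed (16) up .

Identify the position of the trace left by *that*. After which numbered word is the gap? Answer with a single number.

10

The filler 'that' is interpreted as the object of the preposition 'to'. Wh-movement fronts it, leaving a gap right after 'to':
The candidate that the engineer could arrange to write to ___ about the memo never showed up.
'to' is word 10.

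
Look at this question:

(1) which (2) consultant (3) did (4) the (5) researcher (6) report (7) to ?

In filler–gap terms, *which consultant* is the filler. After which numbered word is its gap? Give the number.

7

Before movement: The researcher did report to which consultant.
'which consultant' is the object of the preposition 'to'. It moves to the left edge, and the trace sits right after 'to':
Which consultant did the researcher report to ___?
'to' is word 7.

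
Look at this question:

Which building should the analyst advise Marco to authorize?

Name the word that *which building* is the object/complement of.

authorize

Pre-movement form: The analyst should advise Marco to authorize which building.
'which building' functions as the direct object of 'authorize'. It moves to the left edge, and the trace sits right after 'authorize':
Which building should the analyst advise Marco to authorize ___?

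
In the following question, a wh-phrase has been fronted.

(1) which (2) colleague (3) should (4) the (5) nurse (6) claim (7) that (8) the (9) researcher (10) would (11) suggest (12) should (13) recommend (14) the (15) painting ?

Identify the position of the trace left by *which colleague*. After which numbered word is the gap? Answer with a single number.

In situ: The nurse should claim that the researcher would suggest which colleague should recommend the painting.
The filler 'which colleague' is interpreted as the subject of the clause embedded under 'suggest'. It moves to the left edge, and the trace sits right after 'suggest':
Which colleague should the nurse claim that the researcher would suggest ___ should recommend the painting?
'suggest' is word 11.

11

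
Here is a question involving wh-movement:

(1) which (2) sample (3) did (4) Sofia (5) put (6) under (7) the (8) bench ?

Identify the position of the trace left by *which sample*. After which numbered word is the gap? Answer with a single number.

In situ: Sofia did put which sample under the bench.
'which sample' functions as the direct object of 'put'. Fronting leaves a gap immediately after 'put':
Which sample did Sofia put ___ under the bench?
'put' is word 5.

5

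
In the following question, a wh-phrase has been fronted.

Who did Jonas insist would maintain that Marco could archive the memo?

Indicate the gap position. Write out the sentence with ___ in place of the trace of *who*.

Who did Jonas insist ___ would maintain that Marco could archive the memo?

In situ: Jonas did insist who would maintain that Marco could archive the memo.
'who' functions as the subject of the clause embedded under 'insist'. The gap is right after 'insist'.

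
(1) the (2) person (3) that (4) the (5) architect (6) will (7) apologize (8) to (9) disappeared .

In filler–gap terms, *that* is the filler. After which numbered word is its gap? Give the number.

8

'that' is the object of the preposition 'to'. It moves to the left edge, and the trace sits right after 'to':
The person that the architect will apologize to ___ disappeared.
'to' is word 8.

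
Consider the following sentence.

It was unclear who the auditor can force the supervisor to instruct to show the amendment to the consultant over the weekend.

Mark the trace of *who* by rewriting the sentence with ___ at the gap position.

Underlying clause: The auditor can force the supervisor to instruct who to show the amendment to the consultant over the weekend.
'who' functions as the direct object of 'instruct'. The gap is right after 'instruct'.

It was unclear who the auditor can force the supervisor to instruct ___ to show the amendment to the consultant over the weekend.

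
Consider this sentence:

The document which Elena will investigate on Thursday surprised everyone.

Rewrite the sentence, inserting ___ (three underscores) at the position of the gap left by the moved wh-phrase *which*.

The document which Elena will investigate ___ on Thursday surprised everyone.

The filler 'which' is interpreted as the direct object of 'investigate'. The gap is right after 'investigate'.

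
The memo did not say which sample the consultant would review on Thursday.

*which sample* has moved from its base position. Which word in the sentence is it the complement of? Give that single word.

review

Before movement: The consultant would review which sample on Thursday.
'which sample' functions as the direct object of 'review'. Wh-movement fronts it, leaving a gap right after 'review':
The memo did not say which sample the consultant would review ___ on Thursday.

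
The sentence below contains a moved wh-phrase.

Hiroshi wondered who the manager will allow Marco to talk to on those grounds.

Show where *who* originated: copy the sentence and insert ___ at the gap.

Hiroshi wondered who the manager will allow Marco to talk to ___ on those grounds.

Underlying clause: The manager will allow Marco to talk to who on those grounds.
'who' functions as the object of the preposition 'to'. The gap is right after 'to'.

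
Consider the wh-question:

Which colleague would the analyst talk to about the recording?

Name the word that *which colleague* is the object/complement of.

Before movement: The analyst would talk to which colleague about the recording.
The filler 'which colleague' is interpreted as the object of the preposition 'to'. Wh-movement fronts it, leaving a gap right after 'to':
Which colleague would the analyst talk to ___ about the recording?

to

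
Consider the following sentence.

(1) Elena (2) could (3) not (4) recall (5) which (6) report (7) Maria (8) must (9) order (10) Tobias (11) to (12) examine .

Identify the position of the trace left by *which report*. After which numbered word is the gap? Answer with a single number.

Before movement: Maria must order Tobias to examine which report.
The filler 'which report' is interpreted as the direct object of 'examine'. Fronting leaves a gap immediately after 'examine':
Elena could not recall which report Maria must order Tobias to examine ___.
'examine' is word 12.

12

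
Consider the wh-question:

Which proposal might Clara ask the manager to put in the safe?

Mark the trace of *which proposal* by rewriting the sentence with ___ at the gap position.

Which proposal might Clara ask the manager to put ___ in the safe?

Underlying clause: Clara might ask the manager to put which proposal in the safe.
'which proposal' is the direct object of 'put'. The gap is right after 'put'.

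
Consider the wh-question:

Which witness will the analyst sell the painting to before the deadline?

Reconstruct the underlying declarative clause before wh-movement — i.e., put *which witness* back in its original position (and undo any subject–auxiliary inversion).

The analyst will sell the painting to which witness before the deadline.

'which witness' functions as the object of the preposition 'to' (recipient of 'sell'). Fronting leaves a gap immediately after 'to':
Which witness will the analyst sell the painting to ___ before the deadline?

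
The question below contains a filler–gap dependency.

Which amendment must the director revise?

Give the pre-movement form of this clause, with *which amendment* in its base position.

The director must revise which amendment.

The filler 'which amendment' is interpreted as the direct object of 'revise'. Fronting leaves a gap immediately after 'revise':
Which amendment must the director revise ___?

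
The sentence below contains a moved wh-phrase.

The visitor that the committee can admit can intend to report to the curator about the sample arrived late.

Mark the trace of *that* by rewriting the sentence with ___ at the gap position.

The visitor that the committee can admit ___ can intend to report to the curator about the sample arrived late.

The filler 'that' is interpreted as the subject of the clause embedded under 'admit'. The gap is right after 'admit'.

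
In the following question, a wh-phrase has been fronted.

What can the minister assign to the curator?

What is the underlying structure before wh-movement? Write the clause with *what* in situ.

The minister can assign what to the curator.

'what' functions as the direct object of 'assign'. Wh-movement fronts it, leaving a gap right after 'assign':
What can the minister assign ___ to the curator?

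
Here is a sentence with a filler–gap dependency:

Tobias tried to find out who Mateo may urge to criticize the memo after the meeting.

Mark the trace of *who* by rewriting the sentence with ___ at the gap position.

Tobias tried to find out who Mateo may urge ___ to criticize the memo after the meeting.

Underlying clause: Mateo may urge who to criticize the memo after the meeting.
'who' is the direct object of 'urge'. The gap is right after 'urge'.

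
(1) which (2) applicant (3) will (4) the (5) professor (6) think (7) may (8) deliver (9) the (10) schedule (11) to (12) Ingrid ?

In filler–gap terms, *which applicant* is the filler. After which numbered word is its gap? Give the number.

Before movement: The professor will think which applicant may deliver the schedule to Ingrid.
'which applicant' functions as the subject of the clause embedded under 'think'. Wh-movement fronts it, leaving a gap right after 'think':
Which applicant will the professor think ___ may deliver the schedule to Ingrid?
'think' is word 6.

6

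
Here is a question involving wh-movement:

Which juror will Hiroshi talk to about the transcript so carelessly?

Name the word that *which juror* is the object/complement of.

Before movement: Hiroshi will talk to which juror about the transcript so carelessly.
The filler 'which juror' is interpreted as the object of the preposition 'to'. Wh-movement fronts it, leaving a gap right after 'to':
Which juror will Hiroshi talk to ___ about the transcript so carelessly?

to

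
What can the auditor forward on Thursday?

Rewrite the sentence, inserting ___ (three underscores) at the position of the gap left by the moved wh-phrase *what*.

What can the auditor forward ___ on Thursday?

In situ: The auditor can forward what on Thursday.
The filler 'what' is interpreted as the direct object of 'forward'. The gap is right after 'forward'.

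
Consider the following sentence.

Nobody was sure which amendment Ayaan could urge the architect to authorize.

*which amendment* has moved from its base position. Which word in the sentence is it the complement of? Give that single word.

authorize

Before movement: Ayaan could urge the architect to authorize which amendment.
'which amendment' is the direct object of 'authorize'. It moves to the left edge, and the trace sits right after 'authorize':
Nobody was sure which amendment Ayaan could urge the architect to authorize ___.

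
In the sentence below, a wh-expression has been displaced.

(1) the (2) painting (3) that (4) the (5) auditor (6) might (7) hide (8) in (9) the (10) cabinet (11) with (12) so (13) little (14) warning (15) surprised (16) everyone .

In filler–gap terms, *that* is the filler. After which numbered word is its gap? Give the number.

'that' functions as the direct object of 'hide'. Fronting leaves a gap immediately after 'hide':
The painting that the auditor might hide ___ in the cabinet with so little warning surprised everyone.
'hide' is word 7.

7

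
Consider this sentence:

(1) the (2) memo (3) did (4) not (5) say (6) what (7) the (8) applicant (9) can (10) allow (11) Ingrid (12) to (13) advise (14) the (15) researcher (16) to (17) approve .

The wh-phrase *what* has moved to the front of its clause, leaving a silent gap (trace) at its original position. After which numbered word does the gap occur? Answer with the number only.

Before movement: The applicant can allow Ingrid to advise the researcher to approve what.
'what' functions as the direct object of 'approve'. Wh-movement fronts it, leaving a gap right after 'approve':
The memo did not say what the applicant can allow Ingrid to advise the researcher to approve ___.
'approve' is word 17.

17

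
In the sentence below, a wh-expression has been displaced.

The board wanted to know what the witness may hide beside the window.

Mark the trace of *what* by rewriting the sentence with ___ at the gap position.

In situ: The witness may hide what beside the window.
'what' functions as the direct object of 'hide'. The gap is right after 'hide'.

The board wanted to know what the witness may hide ___ beside the window.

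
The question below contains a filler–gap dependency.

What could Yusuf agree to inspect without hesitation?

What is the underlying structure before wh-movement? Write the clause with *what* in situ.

Yusuf could agree to inspect what without hesitation.

The filler 'what' is interpreted as the direct object of 'inspect'. It moves to the left edge, and the trace sits right after 'inspect':
What could Yusuf agree to inspect ___ without hesitation?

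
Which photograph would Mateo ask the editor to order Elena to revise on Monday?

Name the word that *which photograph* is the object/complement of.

revise

In situ: Mateo would ask the editor to order Elena to revise which photograph on Monday.
'which photograph' is the direct object of 'revise'. Fronting leaves a gap immediately after 'revise':
Which photograph would Mateo ask the editor to order Elena to revise ___ on Monday?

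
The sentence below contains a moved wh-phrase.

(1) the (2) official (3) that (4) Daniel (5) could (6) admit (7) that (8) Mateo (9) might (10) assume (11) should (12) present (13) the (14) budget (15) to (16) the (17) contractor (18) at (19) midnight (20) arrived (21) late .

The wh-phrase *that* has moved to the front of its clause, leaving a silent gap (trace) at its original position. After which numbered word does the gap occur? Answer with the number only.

10

'that' functions as the subject of the clause embedded under 'assume'. Wh-movement fronts it, leaving a gap right after 'assume':
The official that Daniel could admit that Mateo might assume ___ should present the budget to the contractor at midnight arrived late.
'assume' is word 10.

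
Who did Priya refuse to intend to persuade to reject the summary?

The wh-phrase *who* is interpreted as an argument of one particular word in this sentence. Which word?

persuade

In situ: Priya did refuse to intend to persuade who to reject the summary.
'who' is the direct object of 'persuade'. It moves to the left edge, and the trace sits right after 'persuade':
Who did Priya refuse to intend to persuade ___ to reject the summary?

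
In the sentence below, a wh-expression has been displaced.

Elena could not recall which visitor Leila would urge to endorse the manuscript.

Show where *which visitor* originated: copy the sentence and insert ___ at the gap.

Pre-movement form: Leila would urge which visitor to endorse the manuscript.
'which visitor' functions as the direct object of 'urge'. The gap is right after 'urge'.

Elena could not recall which visitor Leila would urge ___ to endorse the manuscript.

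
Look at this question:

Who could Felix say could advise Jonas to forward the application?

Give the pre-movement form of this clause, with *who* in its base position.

Felix could say who could advise Jonas to forward the application.

'who' is the subject of the clause embedded under 'say'. It moves to the left edge, and the trace sits right after 'say':
Who could Felix say ___ could advise Jonas to forward the application?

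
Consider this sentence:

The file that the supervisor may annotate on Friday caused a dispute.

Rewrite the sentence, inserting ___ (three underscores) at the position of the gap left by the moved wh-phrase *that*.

The filler 'that' is interpreted as the direct object of 'annotate'. The gap is right after 'annotate'.

The file that the supervisor may annotate ___ on Friday caused a dispute.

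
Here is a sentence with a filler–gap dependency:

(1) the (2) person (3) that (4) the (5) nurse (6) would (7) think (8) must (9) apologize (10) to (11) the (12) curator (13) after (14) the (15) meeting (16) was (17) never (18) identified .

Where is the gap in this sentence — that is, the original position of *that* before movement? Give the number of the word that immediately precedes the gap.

7

The filler 'that' is interpreted as the subject of the clause embedded under 'think'. It moves to the left edge, and the trace sits right after 'think':
The person that the nurse would think ___ must apologize to the curator after the meeting was never identified.
'think' is word 7.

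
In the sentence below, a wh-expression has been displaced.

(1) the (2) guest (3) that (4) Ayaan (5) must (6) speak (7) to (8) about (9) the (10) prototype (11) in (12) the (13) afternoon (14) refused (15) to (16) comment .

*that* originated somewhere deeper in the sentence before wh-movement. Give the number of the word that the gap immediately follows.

7

'that' functions as the object of the preposition 'to'. Fronting leaves a gap immediately after 'to':
The guest that Ayaan must speak to ___ about the prototype in the afternoon refused to comment.
'to' is word 7.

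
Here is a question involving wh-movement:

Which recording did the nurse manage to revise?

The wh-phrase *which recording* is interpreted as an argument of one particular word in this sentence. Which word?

revise

Before movement: The nurse did manage to revise which recording.
'which recording' is the direct object of 'revise'. Fronting leaves a gap immediately after 'revise':
Which recording did the nurse manage to revise ___?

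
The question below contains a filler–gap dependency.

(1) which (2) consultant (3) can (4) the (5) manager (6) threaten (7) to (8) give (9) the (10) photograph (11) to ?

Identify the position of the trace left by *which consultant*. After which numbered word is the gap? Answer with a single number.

11

Before movement: The manager can threaten to give the photograph to which consultant.
'which consultant' functions as the object of the preposition 'to' (recipient of 'give'). Wh-movement fronts it, leaving a gap right after 'to':
Which consultant can the manager threaten to give the photograph to ___?
'to' is word 11.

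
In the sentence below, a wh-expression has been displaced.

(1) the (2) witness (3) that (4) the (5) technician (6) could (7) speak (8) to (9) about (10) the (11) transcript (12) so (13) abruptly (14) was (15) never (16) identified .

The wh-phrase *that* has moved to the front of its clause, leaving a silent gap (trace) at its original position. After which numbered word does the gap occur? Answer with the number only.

8

'that' functions as the object of the preposition 'to'. It moves to the left edge, and the trace sits right after 'to':
The witness that the technician could speak to ___ about the transcript so abruptly was never identified.
'to' is word 8.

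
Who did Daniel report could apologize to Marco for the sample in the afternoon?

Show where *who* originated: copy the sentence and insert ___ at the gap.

Who did Daniel report ___ could apologize to Marco for the sample in the afternoon?

In situ: Daniel did report who could apologize to Marco for the sample in the afternoon.
The filler 'who' is interpreted as the subject of the clause embedded under 'report'. The gap is right after 'report'.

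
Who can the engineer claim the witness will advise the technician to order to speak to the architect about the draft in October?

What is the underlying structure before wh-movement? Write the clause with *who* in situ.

The engineer can claim the witness will advise the technician to order who to speak to the architect about the draft in October.

'who' is the direct object of 'order'. It moves to the left edge, and the trace sits right after 'order':
Who can the engineer claim the witness will advise the technician to order ___ to speak to the architect about the draft in October?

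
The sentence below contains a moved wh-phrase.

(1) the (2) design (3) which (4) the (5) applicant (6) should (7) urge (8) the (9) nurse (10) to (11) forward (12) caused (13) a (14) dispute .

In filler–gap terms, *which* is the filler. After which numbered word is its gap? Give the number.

11

'which' functions as the direct object of 'forward'. It moves to the left edge, and the trace sits right after 'forward':
The design which the applicant should urge the nurse to forward ___ caused a dispute.
'forward' is word 11.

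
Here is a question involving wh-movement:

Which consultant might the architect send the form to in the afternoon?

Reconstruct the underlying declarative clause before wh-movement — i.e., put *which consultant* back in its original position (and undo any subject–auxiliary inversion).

'which consultant' is the object of the preposition 'to' (recipient of 'send'). Fronting leaves a gap immediately after 'to':
Which consultant might the architect send the form to ___ in the afternoon?

The architect might send the form to which consultant in the afternoon.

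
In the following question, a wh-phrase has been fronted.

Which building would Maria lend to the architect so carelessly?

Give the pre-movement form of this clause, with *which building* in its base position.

Maria would lend which building to the architect so carelessly.

'which building' functions as the direct object of 'lend'. It moves to the left edge, and the trace sits right after 'lend':
Which building would Maria lend ___ to the architect so carelessly?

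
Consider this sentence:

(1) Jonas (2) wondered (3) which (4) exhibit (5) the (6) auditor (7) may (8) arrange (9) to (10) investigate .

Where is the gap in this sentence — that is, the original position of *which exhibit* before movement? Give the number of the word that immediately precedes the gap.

Before movement: The auditor may arrange to investigate which exhibit.
'which exhibit' is the direct object of 'investigate'. It moves to the left edge, and the trace sits right after 'investigate':
Jonas wondered which exhibit the auditor may arrange to investigate ___.
'investigate' is word 10.

10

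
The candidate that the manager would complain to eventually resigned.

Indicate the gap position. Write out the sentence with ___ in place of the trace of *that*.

The candidate that the manager would complain to ___ eventually resigned.

The filler 'that' is interpreted as the object of the preposition 'to'. The gap is right after 'to'.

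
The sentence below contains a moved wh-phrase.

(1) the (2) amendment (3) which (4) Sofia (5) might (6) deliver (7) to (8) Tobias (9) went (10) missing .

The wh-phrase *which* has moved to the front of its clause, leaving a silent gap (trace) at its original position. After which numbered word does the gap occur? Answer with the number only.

6

The filler 'which' is interpreted as the direct object of 'deliver'. It moves to the left edge, and the trace sits right after 'deliver':
The amendment which Sofia might deliver ___ to Tobias went missing.
'deliver' is word 6.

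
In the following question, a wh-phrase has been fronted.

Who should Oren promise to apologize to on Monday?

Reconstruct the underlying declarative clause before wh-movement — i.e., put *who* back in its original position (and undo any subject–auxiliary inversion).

The filler 'who' is interpreted as the object of the preposition 'to'. It moves to the left edge, and the trace sits right after 'to':
Who should Oren promise to apologize to ___ on Monday?

Oren should promise to apologize to who on Monday.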